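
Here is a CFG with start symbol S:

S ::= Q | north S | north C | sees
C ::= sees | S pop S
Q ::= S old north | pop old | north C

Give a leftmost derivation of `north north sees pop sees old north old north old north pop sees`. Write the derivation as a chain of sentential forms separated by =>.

S => north C => north S pop S => north Q pop S => north S old north pop S => north Q old north pop S => north S old north old north pop S => north Q old north old north pop S => north S old north old north old north pop S => north Q old north old north old north pop S => north north C old north old north old north pop S => north north S pop S old north old north old north pop S => north north sees pop S old north old north old north pop S => north north sees pop sees old north old north old north pop S => north north sees pop sees old north old north old north pop sees

S => north C   [S ::= north C]
north C => north S pop S   [C ::= S pop S]
north S pop S => north Q pop S   [S ::= Q]
north Q pop S => north S old north pop S   [Q ::= S old north]
north S old north pop S => north Q old north pop S   [S ::= Q]
north Q old north pop S => north S old north old north pop S   [Q ::= S old north]
north S old north old north pop S => north Q old north old north pop S   [S ::= Q]
north Q old north old north pop S => north S old north old north old north pop S   [Q ::= S old north]
north S old north old north old north pop S => north Q old north old north old north pop S   [S ::= Q]
north Q old north old north old north pop S => north north C old north old north old north pop S   [Q ::= north C]
north north C old north old north old north pop S => north north S pop S old north old north old north pop S   [C ::= S pop S]
north north S pop S old north old north old north pop S => north north sees pop S old north old north old north pop S   [S ::= sees]
north north sees pop S old north old north old north pop S => north north sees pop sees old north old north old north pop S   [S ::= sees]
north north sees pop sees old north old north old north pop S => north north sees pop sees old north old north old north pop sees   [S ::= sees]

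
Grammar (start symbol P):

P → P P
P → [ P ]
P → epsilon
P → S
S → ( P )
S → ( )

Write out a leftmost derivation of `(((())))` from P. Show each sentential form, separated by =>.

P => S => (P) => (S) => ((P)) => ((S)) => (((P))) => (((S))) => (((())))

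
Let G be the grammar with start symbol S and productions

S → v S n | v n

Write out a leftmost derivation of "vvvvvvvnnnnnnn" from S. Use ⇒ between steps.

S ⇒ vSn   [S → v S n]
vSn ⇒ vvSnn   [S → v S n]
vvSnn ⇒ vvvSnnn   [S → v S n]
vvvSnnn ⇒ vvvvSnnnn   [S → v S n]
vvvvSnnnn ⇒ vvvvvSnnnnn   [S → v S n]
vvvvvSnnnnn ⇒ vvvvvvSnnnnnn   [S → v S n]
vvvvvvSnnnnnn ⇒ vvvvvvvnnnnnnn   [S → v n]

S ⇒ vSn ⇒ vvSnn ⇒ vvvSnnn ⇒ vvvvSnnnn ⇒ vvvvvSnnnnn ⇒ vvvvvvSnnnnnn ⇒ vvvvvvvnnnnnnn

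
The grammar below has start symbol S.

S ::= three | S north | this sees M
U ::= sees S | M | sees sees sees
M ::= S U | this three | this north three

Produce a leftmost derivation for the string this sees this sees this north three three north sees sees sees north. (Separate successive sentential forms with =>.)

S => S north   [S ::= S north]
S north => this sees M north   [S ::= this sees M]
this sees M north => this sees S U north   [M ::= S U]
this sees S U north => this sees this sees M U north   [S ::= this sees M]
this sees this sees M U north => this sees this sees this north three U north   [M ::= this north three]
this sees this sees this north three U north => this sees this sees this north three M north   [U ::= M]
this sees this sees this north three M north => this sees this sees this north three S U north   [M ::= S U]
this sees this sees this north three S U north => this sees this sees this north three S north U north   [S ::= S north]
this sees this sees this north three S north U north => this sees this sees this north three three north U north   [S ::= three]
this sees this sees this north three three north U north => this sees this sees this north three three north sees sees sees north   [U ::= sees sees sees]

S => S north => this sees M north => this sees S U north => this sees this sees M U north => this sees this sees this north three U north => this sees this sees this north three M north => this sees this sees this north three S U north => this sees this sees this north three S north U north => this sees this sees this north three three north U north => this sees this sees this north three three north sees sees sees north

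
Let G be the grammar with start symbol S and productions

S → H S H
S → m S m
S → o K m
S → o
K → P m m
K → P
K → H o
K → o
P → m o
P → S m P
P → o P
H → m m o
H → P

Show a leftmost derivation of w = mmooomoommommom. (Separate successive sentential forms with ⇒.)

S ⇒ mSm   [S → m S m]
mSm ⇒ mHSHm   [S → H S H]
mHSHm ⇒ mPSHm   [H → P]
mPSHm ⇒ mmoSHm   [P → m o]
mmoSHm ⇒ mmoHSHHm   [S → H S H]
mmoHSHHm ⇒ mmoPSHHm   [H → P]
mmoPSHHm ⇒ mmooPSHHm   [P → o P]
mmooPSHHm ⇒ mmoooPSHHm   [P → o P]
mmoooPSHHm ⇒ mmooomoSHHm   [P → m o]
mmooomoSHHm ⇒ mmooomooHHm   [S → o]
mmooomooHHm ⇒ mmooomoommoHm   [H → m m o]
mmooomoommoHm ⇒ mmooomoommommom   [H → m m o]

S⇒mSm⇒mHSHm⇒mPSHm⇒mmoSHm⇒mmoHSHHm⇒mmoPSHHm⇒mmooPSHHm⇒mmoooPSHHm⇒mmooomoSHHm⇒mmooomooHHm⇒mmooomoommoHm⇒mmooomoommommom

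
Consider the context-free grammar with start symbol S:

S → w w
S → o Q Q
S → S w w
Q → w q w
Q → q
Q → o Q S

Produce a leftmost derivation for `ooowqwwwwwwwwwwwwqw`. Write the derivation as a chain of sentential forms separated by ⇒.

S ⇒ oQQ ⇒ ooQSQ ⇒ oooQSSQ ⇒ ooowqwSSQ ⇒ ooowqwSwwSQ ⇒ ooowqwSwwwwSQ ⇒ ooowqwSwwwwwwSQ ⇒ ooowqwwwwwwwwwSQ ⇒ ooowqwwwwwwwwwwwQ ⇒ ooowqwwwwwwwwwwwwqw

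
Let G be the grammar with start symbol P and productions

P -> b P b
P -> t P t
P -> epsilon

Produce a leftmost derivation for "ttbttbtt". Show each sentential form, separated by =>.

P => tPt   [P -> t P t]
tPt => ttPtt   [P -> t P t]
ttPtt => ttbPbtt   [P -> b P b]
ttbPbtt => ttbtPtbtt   [P -> t P t]
ttbtPtbtt => ttbttbtt   [P -> epsilon]

P=>tPt=>ttPtt=>ttbPbtt=>ttbtPtbtt=>ttbttbtt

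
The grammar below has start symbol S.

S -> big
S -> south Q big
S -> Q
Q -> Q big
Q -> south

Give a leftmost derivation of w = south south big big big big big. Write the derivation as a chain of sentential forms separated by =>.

S => south Q big   [S -> south Q big]
south Q big => south Q big big   [Q -> Q big]
south Q big big => south Q big big big   [Q -> Q big]
south Q big big big => south Q big big big big   [Q -> Q big]
south Q big big big big => south Q big big big big big   [Q -> Q big]
south Q big big big big big => south south big big big big big   [Q -> south]

S => south Q big => south Q big big => south Q big big big => south Q big big big big => south Q big big big big big => south south big big big big big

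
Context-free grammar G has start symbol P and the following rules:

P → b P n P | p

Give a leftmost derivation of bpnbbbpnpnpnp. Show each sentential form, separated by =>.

P => bPnP   [P → b P n P]
bPnP => bpnP   [P → p]
bpnP => bpnbPnP   [P → b P n P]
bpnbPnP => bpnbbPnPnP   [P → b P n P]
bpnbbPnPnP => bpnbbbPnPnPnP   [P → b P n P]
bpnbbbPnPnPnP => bpnbbbpnPnPnP   [P → p]
bpnbbbpnPnPnP => bpnbbbpnpnPnP   [P → p]
bpnbbbpnpnPnP => bpnbbbpnpnpnP   [P → p]
bpnbbbpnpnpnP => bpnbbbpnpnpnp   [P → p]

P=>bPnP=>bpnP=>bpnbPnP=>bpnbbPnPnP=>bpnbbbPnPnPnP=>bpnbbbpnPnPnP=>bpnbbbpnpnPnP=>bpnbbbpnpnpnP=>bpnbbbpnpnpnp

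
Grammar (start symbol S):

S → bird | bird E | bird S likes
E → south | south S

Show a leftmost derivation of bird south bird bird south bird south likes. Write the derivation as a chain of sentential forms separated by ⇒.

S ⇒ bird E ⇒ bird south S ⇒ bird south bird S likes ⇒ bird south bird bird E likes ⇒ bird south bird bird south S likes ⇒ bird south bird bird south bird E likes ⇒ bird south bird bird south bird south likes

S ⇒ bird E   [S → bird E]
bird E ⇒ bird south S   [E → south S]
bird south S ⇒ bird south bird S likes   [S → bird S likes]
bird south bird S likes ⇒ bird south bird bird E likes   [S → bird E]
bird south bird bird E likes ⇒ bird south bird bird south S likes   [E → south S]
bird south bird bird south S likes ⇒ bird south bird bird south bird E likes   [S → bird E]
bird south bird bird south bird E likes ⇒ bird south bird bird south bird south likes   [E → south]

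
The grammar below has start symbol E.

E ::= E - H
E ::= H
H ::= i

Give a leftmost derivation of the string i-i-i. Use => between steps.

E => E-H   [E ::= E - H]
E-H => E-H-H   [E ::= E - H]
E-H-H => H-H-H   [E ::= H]
H-H-H => i-H-H   [H ::= i]
i-H-H => i-i-H   [H ::= i]
i-i-H => i-i-i   [H ::= i]

E => E-H => E-H-H => H-H-H => i-H-H => i-i-H => i-i-i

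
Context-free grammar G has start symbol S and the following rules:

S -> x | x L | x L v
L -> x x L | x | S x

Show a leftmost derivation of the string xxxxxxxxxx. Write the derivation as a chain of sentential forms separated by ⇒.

S⇒xL⇒xSx⇒xxLx⇒xxxxLx⇒xxxxxxLx⇒xxxxxxxxLx⇒xxxxxxxxxx

S ⇒ xL   [S -> x L]
xL ⇒ xSx   [L -> S x]
xSx ⇒ xxLx   [S -> x L]
xxLx ⇒ xxxxLx   [L -> x x L]
xxxxLx ⇒ xxxxxxLx   [L -> x x L]
xxxxxxLx ⇒ xxxxxxxxLx   [L -> x x L]
xxxxxxxxLx ⇒ xxxxxxxxxx   [L -> x]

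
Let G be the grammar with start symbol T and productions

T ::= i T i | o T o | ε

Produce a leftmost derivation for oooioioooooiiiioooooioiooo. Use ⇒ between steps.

T ⇒ oTo   [T ::= o T o]
oTo ⇒ ooToo   [T ::= o T o]
ooToo ⇒ oooTooo   [T ::= o T o]
oooTooo ⇒ oooiTiooo   [T ::= i T i]
oooiTiooo ⇒ oooioToiooo   [T ::= o T o]
oooioToiooo ⇒ oooioiTioiooo   [T ::= i T i]
oooioiTioiooo ⇒ oooioioToioiooo   [T ::= o T o]
oooioioToioiooo ⇒ oooioiooTooioiooo   [T ::= o T o]
oooioiooTooioiooo ⇒ oooioioooToooioiooo   [T ::= o T o]
oooioioooToooioiooo ⇒ oooioiooooTooooioiooo   [T ::= o T o]
oooioiooooTooooioiooo ⇒ oooioioooooToooooioiooo   [T ::= o T o]
oooioioooooToooooioiooo ⇒ oooioioooooiTioooooioiooo   [T ::= i T i]
oooioioooooiTioooooioiooo ⇒ oooioioooooiiTiioooooioiooo   [T ::= i T i]
oooioioooooiiTiioooooioiooo ⇒ oooioioooooiiiioooooioiooo   [T ::= ε]

T⇒oTo⇒ooToo⇒oooTooo⇒oooiTiooo⇒oooioToiooo⇒oooioiTioiooo⇒oooioioToioiooo⇒oooioiooTooioiooo⇒oooioioooToooioiooo⇒oooioiooooTooooioiooo⇒oooioioooooToooooioiooo⇒oooioioooooiTioooooioiooo⇒oooioioooooiiTiioooooioiooo⇒oooioioooooiiiioooooioiooo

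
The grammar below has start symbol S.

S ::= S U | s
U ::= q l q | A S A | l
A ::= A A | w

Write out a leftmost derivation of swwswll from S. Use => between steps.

S => SU => SUU => SUUU => sUUU => sASAUU => sAASAUU => swASAUU => swwSAUU => swwsAUU => swwswUU => swwswlU => swwswll

S => SU   [S ::= S U]
SU => SUU   [S ::= S U]
SUU => SUUU   [S ::= S U]
SUUU => sUUU   [S ::= s]
sUUU => sASAUU   [U ::= A S A]
sASAUU => sAASAUU   [A ::= A A]
sAASAUU => swASAUU   [A ::= w]
swASAUU => swwSAUU   [A ::= w]
swwSAUU => swwsAUU   [S ::= s]
swwsAUU => swwswUU   [A ::= w]
swwswUU => swwswlU   [U ::= l]
swwswlU => swwswll   [U ::= l]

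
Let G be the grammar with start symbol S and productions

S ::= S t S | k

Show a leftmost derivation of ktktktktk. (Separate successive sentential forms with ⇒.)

S ⇒ StS ⇒ StStS ⇒ StStStS ⇒ ktStStS ⇒ ktStStStS ⇒ ktktStStS ⇒ ktktktStS ⇒ ktktktktS ⇒ ktktktktk

S ⇒ StS   [S ::= S t S]
StS ⇒ StStS   [S ::= S t S]
StStS ⇒ StStStS   [S ::= S t S]
StStStS ⇒ ktStStS   [S ::= k]
ktStStS ⇒ ktStStStS   [S ::= S t S]
ktStStStS ⇒ ktktStStS   [S ::= k]
ktktStStS ⇒ ktktktStS   [S ::= k]
ktktktStS ⇒ ktktktktS   [S ::= k]
ktktktktS ⇒ ktktktktk   [S ::= k]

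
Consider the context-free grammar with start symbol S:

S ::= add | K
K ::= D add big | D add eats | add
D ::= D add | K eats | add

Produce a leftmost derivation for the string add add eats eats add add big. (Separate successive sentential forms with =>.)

S => K   [S ::= K]
K => D add big   [K ::= D add big]
D add big => D add add big   [D ::= D add]
D add add big => K eats add add big   [D ::= K eats]
K eats add add big => D add eats eats add add big   [K ::= D add eats]
D add eats eats add add big => add add eats eats add add big   [D ::= add]

S => K => D add big => D add add big => K eats add add big => D add eats eats add add big => add add eats eats add add big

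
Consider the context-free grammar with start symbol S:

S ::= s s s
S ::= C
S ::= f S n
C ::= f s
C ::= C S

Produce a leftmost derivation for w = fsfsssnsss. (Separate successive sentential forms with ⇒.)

S ⇒ C ⇒ CS ⇒ CSS ⇒ fsSS ⇒ fsfSnS ⇒ fsfsssnS ⇒ fsfsssnsss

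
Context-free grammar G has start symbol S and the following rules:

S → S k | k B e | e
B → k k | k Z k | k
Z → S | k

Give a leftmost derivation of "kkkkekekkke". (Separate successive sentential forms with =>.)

S=>kBe=>kkZke=>kkSke=>kkSkke=>kkSkkke=>kkkBekkke=>kkkkZkekkke=>kkkkSkekkke=>kkkkekekkke

S => kBe   [S → k B e]
kBe => kkZke   [B → k Z k]
kkZke => kkSke   [Z → S]
kkSke => kkSkke   [S → S k]
kkSkke => kkSkkke   [S → S k]
kkSkkke => kkkBekkke   [S → k B e]
kkkBekkke => kkkkZkekkke   [B → k Z k]
kkkkZkekkke => kkkkSkekkke   [Z → S]
kkkkSkekkke => kkkkekekkke   [S → e]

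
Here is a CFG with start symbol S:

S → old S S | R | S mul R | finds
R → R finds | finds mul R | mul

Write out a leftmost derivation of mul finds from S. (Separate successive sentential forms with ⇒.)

S ⇒ R   [S → R]
R ⇒ R finds   [R → R finds]
R finds ⇒ mul finds   [R → mul]

S ⇒ R ⇒ R finds ⇒ mul finds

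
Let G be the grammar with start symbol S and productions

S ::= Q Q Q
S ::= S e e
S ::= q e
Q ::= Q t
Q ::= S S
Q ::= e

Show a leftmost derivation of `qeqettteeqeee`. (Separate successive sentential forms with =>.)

S => QQQ => SSQQ => QQQSQQ => QtQQSQQ => QttQQSQQ => QtttQQSQQ => SStttQQSQQ => qeStttQQSQQ => qeqetttQQSQQ => qeqettteQSQQ => qeqettteeSQQ => qeqettteeqeQQ => qeqettteeqeeQ => qeqettteeqeee

S => QQQ   [S ::= Q Q Q]
QQQ => SSQQ   [Q ::= S S]
SSQQ => QQQSQQ   [S ::= Q Q Q]
QQQSQQ => QtQQSQQ   [Q ::= Q t]
QtQQSQQ => QttQQSQQ   [Q ::= Q t]
QttQQSQQ => QtttQQSQQ   [Q ::= Q t]
QtttQQSQQ => SStttQQSQQ   [Q ::= S S]
SStttQQSQQ => qeStttQQSQQ   [S ::= q e]
qeStttQQSQQ => qeqetttQQSQQ   [S ::= q e]
qeqetttQQSQQ => qeqettteQSQQ   [Q ::= e]
qeqettteQSQQ => qeqettteeSQQ   [Q ::= e]
qeqettteeSQQ => qeqettteeqeQQ   [S ::= q e]
qeqettteeqeQQ => qeqettteeqeeQ   [Q ::= e]
qeqettteeqeeQ => qeqettteeqeee   [Q ::= e]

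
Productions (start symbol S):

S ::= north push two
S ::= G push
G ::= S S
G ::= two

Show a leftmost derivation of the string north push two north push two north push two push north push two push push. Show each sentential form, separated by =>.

S => G push => S S push => north push two S push => north push two G push push => north push two S S push push => north push two G push S push push => north push two S S push S push push => north push two north push two S push S push push => north push two north push two north push two push S push push => north push two north push two north push two push north push two push push

S => G push   [S ::= G push]
G push => S S push   [G ::= S S]
S S push => north push two S push   [S ::= north push two]
north push two S push => north push two G push push   [S ::= G push]
north push two G push push => north push two S S push push   [G ::= S S]
north push two S S push push => north push two G push S push push   [S ::= G push]
north push two G push S push push => north push two S S push S push push   [G ::= S S]
north push two S S push S push push => north push two north push two S push S push push   [S ::= north push two]
north push two north push two S push S push push => north push two north push two north push two push S push push   [S ::= north push two]
north push two north push two north push two push S push push => north push two north push two north push two push north push two push push   [S ::= north push two]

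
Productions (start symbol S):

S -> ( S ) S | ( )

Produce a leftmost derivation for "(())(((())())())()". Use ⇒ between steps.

S ⇒ (S)S ⇒ (())S ⇒ (())(S)S ⇒ (())((S)S)S ⇒ (())(((S)S)S)S ⇒ (())(((())S)S)S ⇒ (())(((())())S)S ⇒ (())(((())())())S ⇒ (())(((())())())()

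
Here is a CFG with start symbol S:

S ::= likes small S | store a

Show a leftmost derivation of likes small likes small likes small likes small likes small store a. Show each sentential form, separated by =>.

S => likes small S => likes small likes small S => likes small likes small likes small S => likes small likes small likes small likes small S => likes small likes small likes small likes small likes small S => likes small likes small likes small likes small likes small store a

S => likes small S   [S ::= likes small S]
likes small S => likes small likes small S   [S ::= likes small S]
likes small likes small S => likes small likes small likes small S   [S ::= likes small S]
likes small likes small likes small S => likes small likes small likes small likes small S   [S ::= likes small S]
likes small likes small likes small likes small S => likes small likes small likes small likes small likes small S   [S ::= likes small S]
likes small likes small likes small likes small likes small S => likes small likes small likes small likes small likes small store a   [S ::= store a]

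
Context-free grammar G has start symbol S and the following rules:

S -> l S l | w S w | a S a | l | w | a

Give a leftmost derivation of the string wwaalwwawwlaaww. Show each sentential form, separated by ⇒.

S⇒wSw⇒wwSww⇒wwaSaww⇒wwaaSaaww⇒wwaalSlaaww⇒wwaalwSwlaaww⇒wwaalwwSwwlaaww⇒wwaalwwawwlaaww

S ⇒ wSw   [S -> w S w]
wSw ⇒ wwSww   [S -> w S w]
wwSww ⇒ wwaSaww   [S -> a S a]
wwaSaww ⇒ wwaaSaaww   [S -> a S a]
wwaaSaaww ⇒ wwaalSlaaww   [S -> l S l]
wwaalSlaaww ⇒ wwaalwSwlaaww   [S -> w S w]
wwaalwSwlaaww ⇒ wwaalwwSwwlaaww   [S -> w S w]
wwaalwwSwwlaaww ⇒ wwaalwwawwlaaww   [S -> a]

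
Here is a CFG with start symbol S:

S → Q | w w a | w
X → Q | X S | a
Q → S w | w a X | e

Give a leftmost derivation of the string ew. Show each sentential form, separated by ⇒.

S ⇒ Q ⇒ Sw ⇒ Qw ⇒ ew

S ⇒ Q   [S → Q]
Q ⇒ Sw   [Q → S w]
Sw ⇒ Qw   [S → Q]
Qw ⇒ ew   [Q → e]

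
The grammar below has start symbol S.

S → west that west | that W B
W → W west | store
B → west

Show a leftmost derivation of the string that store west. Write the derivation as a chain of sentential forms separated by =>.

S => that W B => that store B => that store west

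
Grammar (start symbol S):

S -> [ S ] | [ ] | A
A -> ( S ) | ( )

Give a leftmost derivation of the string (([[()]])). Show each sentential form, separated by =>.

S=>A=>(S)=>(A)=>((S))=>(([S]))=>(([[S]]))=>(([[A]]))=>(([[()]]))

S => A   [S -> A]
A => (S)   [A -> ( S )]
(S) => (A)   [S -> A]
(A) => ((S))   [A -> ( S )]
((S)) => (([S]))   [S -> [ S ]]
(([S])) => (([[S]]))   [S -> [ S ]]
(([[S]])) => (([[A]]))   [S -> A]
(([[A]])) => (([[()]]))   [A -> ( )]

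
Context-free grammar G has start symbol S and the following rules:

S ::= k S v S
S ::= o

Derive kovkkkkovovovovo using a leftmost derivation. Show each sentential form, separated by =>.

S => kSvS => kovS => kovkSvS => kovkkSvSvS => kovkkkSvSvSvS => kovkkkkSvSvSvSvS => kovkkkkovSvSvSvS => kovkkkkovovSvSvS => kovkkkkovovovSvS => kovkkkkovovovovS => kovkkkkovovovovo

S => kSvS   [S ::= k S v S]
kSvS => kovS   [S ::= o]
kovS => kovkSvS   [S ::= k S v S]
kovkSvS => kovkkSvSvS   [S ::= k S v S]
kovkkSvSvS => kovkkkSvSvSvS   [S ::= k S v S]
kovkkkSvSvSvS => kovkkkkSvSvSvSvS   [S ::= k S v S]
kovkkkkSvSvSvSvS => kovkkkkovSvSvSvS   [S ::= o]
kovkkkkovSvSvSvS => kovkkkkovovSvSvS   [S ::= o]
kovkkkkovovSvSvS => kovkkkkovovovSvS   [S ::= o]
kovkkkkovovovSvS => kovkkkkovovovovS   [S ::= o]
kovkkkkovovovovS => kovkkkkovovovovo   [S ::= o]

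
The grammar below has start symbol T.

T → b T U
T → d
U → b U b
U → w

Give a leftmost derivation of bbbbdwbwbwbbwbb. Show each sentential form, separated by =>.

T => bTU => bbTUU => bbbTUUU => bbbbTUUUU => bbbbdUUUU => bbbbdwUUU => bbbbdwbUbUU => bbbbdwbwbUU => bbbbdwbwbwU => bbbbdwbwbwbUb => bbbbdwbwbwbbUbb => bbbbdwbwbwbbwbb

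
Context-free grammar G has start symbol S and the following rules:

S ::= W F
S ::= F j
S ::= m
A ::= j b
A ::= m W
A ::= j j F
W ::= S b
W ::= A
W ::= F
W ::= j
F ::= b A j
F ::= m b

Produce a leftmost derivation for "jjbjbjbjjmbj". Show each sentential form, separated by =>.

S => WF => AF => jjFF => jjbAjF => jjbjbjF => jjbjbjbAj => jjbjbjbjjFj => jjbjbjbjjmbj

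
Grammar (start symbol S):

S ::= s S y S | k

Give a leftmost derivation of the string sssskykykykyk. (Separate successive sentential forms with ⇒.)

S⇒sSyS⇒ssSySyS⇒sssSySySyS⇒ssssSySySySyS⇒sssskySySySyS⇒sssskykySySyS⇒sssskykykySyS⇒sssskykykykyS⇒sssskykykykyk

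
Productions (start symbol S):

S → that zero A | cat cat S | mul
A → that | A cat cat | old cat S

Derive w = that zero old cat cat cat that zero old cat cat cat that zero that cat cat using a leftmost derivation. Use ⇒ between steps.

S ⇒ that zero A ⇒ that zero A cat cat ⇒ that zero old cat S cat cat ⇒ that zero old cat cat cat S cat cat ⇒ that zero old cat cat cat that zero A cat cat ⇒ that zero old cat cat cat that zero old cat S cat cat ⇒ that zero old cat cat cat that zero old cat cat cat S cat cat ⇒ that zero old cat cat cat that zero old cat cat cat that zero A cat cat ⇒ that zero old cat cat cat that zero old cat cat cat that zero that cat cat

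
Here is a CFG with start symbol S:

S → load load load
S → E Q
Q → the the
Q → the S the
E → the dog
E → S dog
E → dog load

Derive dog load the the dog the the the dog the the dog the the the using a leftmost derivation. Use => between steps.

S => E Q   [S → E Q]
E Q => S dog Q   [E → S dog]
S dog Q => E Q dog Q   [S → E Q]
E Q dog Q => dog load Q dog Q   [E → dog load]
dog load Q dog Q => dog load the S the dog Q   [Q → the S the]
dog load the S the dog Q => dog load the E Q the dog Q   [S → E Q]
dog load the E Q the dog Q => dog load the the dog Q the dog Q   [E → the dog]
dog load the the dog Q the dog Q => dog load the the dog the the the dog Q   [Q → the the]
dog load the the dog the the the dog Q => dog load the the dog the the the dog the S the   [Q → the S the]
dog load the the dog the the the dog the S the => dog load the the dog the the the dog the E Q the   [S → E Q]
dog load the the dog the the the dog the E Q the => dog load the the dog the the the dog the the dog Q the   [E → the dog]
dog load the the dog the the the dog the the dog Q the => dog load the the dog the the the dog the the dog the the the   [Q → the the]

S => E Q => S dog Q => E Q dog Q => dog load Q dog Q => dog load the S the dog Q => dog load the E Q the dog Q => dog load the the dog Q the dog Q => dog load the the dog the the the dog Q => dog load the the dog the the the dog the S the => dog load the the dog the the the dog the E Q the => dog load the the dog the the the dog the the dog Q the => dog load the the dog the the the dog the the dog the the the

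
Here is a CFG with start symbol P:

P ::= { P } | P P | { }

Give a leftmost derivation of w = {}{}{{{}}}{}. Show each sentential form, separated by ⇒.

P ⇒ PP ⇒ PPP ⇒ {}PP ⇒ {}PPP ⇒ {}{}PP ⇒ {}{}{P}P ⇒ {}{}{{P}}P ⇒ {}{}{{{}}}P ⇒ {}{}{{{}}}{}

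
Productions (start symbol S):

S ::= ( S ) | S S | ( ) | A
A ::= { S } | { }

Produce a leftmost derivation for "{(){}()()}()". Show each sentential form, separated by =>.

S => SS => AS => {S}S => {SS}S => {SSS}S => {()SS}S => {()AS}S => {(){}S}S => {(){}SS}S => {(){}()S}S => {(){}()()}S => {(){}()()}()

S => SS   [S ::= S S]
SS => AS   [S ::= A]
AS => {S}S   [A ::= { S }]
{S}S => {SS}S   [S ::= S S]
{SS}S => {SSS}S   [S ::= S S]
{SSS}S => {()SS}S   [S ::= ( )]
{()SS}S => {()AS}S   [S ::= A]
{()AS}S => {(){}S}S   [A ::= { }]
{(){}S}S => {(){}SS}S   [S ::= S S]
{(){}SS}S => {(){}()S}S   [S ::= ( )]
{(){}()S}S => {(){}()()}S   [S ::= ( )]
{(){}()()}S => {(){}()()}()   [S ::= ( )]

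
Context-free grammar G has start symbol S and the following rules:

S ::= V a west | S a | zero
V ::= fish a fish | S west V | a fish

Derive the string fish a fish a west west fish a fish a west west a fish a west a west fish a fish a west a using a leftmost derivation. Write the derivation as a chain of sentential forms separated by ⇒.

S ⇒ S a ⇒ V a west a ⇒ S west V a west a ⇒ S a west V a west a ⇒ V a west a west V a west a ⇒ S west V a west a west V a west a ⇒ V a west west V a west a west V a west a ⇒ S west V a west west V a west a west V a west a ⇒ V a west west V a west west V a west a west V a west a ⇒ fish a fish a west west V a west west V a west a west V a west a ⇒ fish a fish a west west fish a fish a west west V a west a west V a west a ⇒ fish a fish a west west fish a fish a west west a fish a west a west V a west a ⇒ fish a fish a west west fish a fish a west west a fish a west a west fish a fish a west a

S ⇒ S a   [S ::= S a]
S a ⇒ V a west a   [S ::= V a west]
V a west a ⇒ S west V a west a   [V ::= S west V]
S west V a west a ⇒ S a west V a west a   [S ::= S a]
S a west V a west a ⇒ V a west a west V a west a   [S ::= V a west]
V a west a west V a west a ⇒ S west V a west a west V a west a   [V ::= S west V]
S west V a west a west V a west a ⇒ V a west west V a west a west V a west a   [S ::= V a west]
V a west west V a west a west V a west a ⇒ S west V a west west V a west a west V a west a   [V ::= S west V]
S west V a west west V a west a west V a west a ⇒ V a west west V a west west V a west a west V a west a   [S ::= V a west]
V a west west V a west west V a west a west V a west a ⇒ fish a fish a west west V a west west V a west a west V a west a   [V ::= fish a fish]
fish a fish a west west V a west west V a west a west V a west a ⇒ fish a fish a west west fish a fish a west west V a west a west V a west a   [V ::= fish a fish]
fish a fish a west west fish a fish a west west V a west a west V a west a ⇒ fish a fish a west west fish a fish a west west a fish a west a west V a west a   [V ::= a fish]
fish a fish a west west fish a fish a west west a fish a west a west V a west a ⇒ fish a fish a west west fish a fish a west west a fish a west a west fish a fish a west a   [V ::= fish a fish]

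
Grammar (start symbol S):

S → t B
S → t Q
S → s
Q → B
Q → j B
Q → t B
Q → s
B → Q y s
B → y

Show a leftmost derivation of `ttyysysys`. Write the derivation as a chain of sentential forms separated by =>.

S => tB   [S → t B]
tB => tQys   [B → Q y s]
tQys => ttBys   [Q → t B]
ttBys => ttQysys   [B → Q y s]
ttQysys => ttBysys   [Q → B]
ttBysys => ttQysysys   [B → Q y s]
ttQysysys => ttBysysys   [Q → B]
ttBysysys => ttyysysys   [B → y]

S=>tB=>tQys=>ttBys=>ttQysys=>ttBysys=>ttQysysys=>ttBysysys=>ttyysysys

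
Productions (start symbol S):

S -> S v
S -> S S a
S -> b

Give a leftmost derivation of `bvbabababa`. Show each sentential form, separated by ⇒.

S ⇒ SSa   [S -> S S a]
SSa ⇒ SSaSa   [S -> S S a]
SSaSa ⇒ SSaSaSa   [S -> S S a]
SSaSaSa ⇒ SSaSaSaSa   [S -> S S a]
SSaSaSaSa ⇒ SvSaSaSaSa   [S -> S v]
SvSaSaSaSa ⇒ bvSaSaSaSa   [S -> b]
bvSaSaSaSa ⇒ bvbaSaSaSa   [S -> b]
bvbaSaSaSa ⇒ bvbabaSaSa   [S -> b]
bvbabaSaSa ⇒ bvbababaSa   [S -> b]
bvbababaSa ⇒ bvbabababa   [S -> b]

S⇒SSa⇒SSaSa⇒SSaSaSa⇒SSaSaSaSa⇒SvSaSaSaSa⇒bvSaSaSaSa⇒bvbaSaSaSa⇒bvbabaSaSa⇒bvbababaSa⇒bvbabababa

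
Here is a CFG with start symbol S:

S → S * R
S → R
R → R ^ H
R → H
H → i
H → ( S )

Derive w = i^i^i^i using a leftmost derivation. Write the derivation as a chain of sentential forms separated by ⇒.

S⇒R⇒R^H⇒R^H^H⇒R^H^H^H⇒H^H^H^H⇒i^H^H^H⇒i^i^H^H⇒i^i^i^H⇒i^i^i^i

S ⇒ R   [S → R]
R ⇒ R^H   [R → R ^ H]
R^H ⇒ R^H^H   [R → R ^ H]
R^H^H ⇒ R^H^H^H   [R → R ^ H]
R^H^H^H ⇒ H^H^H^H   [R → H]
H^H^H^H ⇒ i^H^H^H   [H → i]
i^H^H^H ⇒ i^i^H^H   [H → i]
i^i^H^H ⇒ i^i^i^H   [H → i]
i^i^i^H ⇒ i^i^i^i   [H → i]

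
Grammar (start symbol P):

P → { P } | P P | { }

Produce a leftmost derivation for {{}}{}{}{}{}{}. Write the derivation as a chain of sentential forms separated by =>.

P => PP => PPP => PPPP => PPPPP => PPPPPP => {P}PPPPP => {{}}PPPPP => {{}}{}PPPP => {{}}{}{}PPP => {{}}{}{}{}PP => {{}}{}{}{}{}P => {{}}{}{}{}{}{}

P => PP   [P → P P]
PP => PPP   [P → P P]
PPP => PPPP   [P → P P]
PPPP => PPPPP   [P → P P]
PPPPP => PPPPPP   [P → P P]
PPPPPP => {P}PPPPP   [P → { P }]
{P}PPPPP => {{}}PPPPP   [P → { }]
{{}}PPPPP => {{}}{}PPPP   [P → { }]
{{}}{}PPPP => {{}}{}{}PPP   [P → { }]
{{}}{}{}PPP => {{}}{}{}{}PP   [P → { }]
{{}}{}{}{}PP => {{}}{}{}{}{}P   [P → { }]
{{}}{}{}{}{}P => {{}}{}{}{}{}{}   [P → { }]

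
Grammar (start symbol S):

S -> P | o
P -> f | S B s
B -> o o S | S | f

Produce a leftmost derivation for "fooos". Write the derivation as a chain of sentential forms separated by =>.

S=>P=>SBs=>PBs=>fBs=>fooSs=>fooos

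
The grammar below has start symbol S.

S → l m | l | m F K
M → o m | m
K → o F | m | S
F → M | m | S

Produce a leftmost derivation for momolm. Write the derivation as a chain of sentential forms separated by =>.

S => mFK => mMK => momK => momoF => momoS => momolm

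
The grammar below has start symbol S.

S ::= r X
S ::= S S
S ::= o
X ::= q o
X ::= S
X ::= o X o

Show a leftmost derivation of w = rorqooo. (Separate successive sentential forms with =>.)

S=>SS=>rXS=>roXoS=>roSoS=>rorXoS=>rorqooS=>rorqooo

S => SS   [S ::= S S]
SS => rXS   [S ::= r X]
rXS => roXoS   [X ::= o X o]
roXoS => roSoS   [X ::= S]
roSoS => rorXoS   [S ::= r X]
rorXoS => rorqooS   [X ::= q o]
rorqooS => rorqooo   [S ::= o]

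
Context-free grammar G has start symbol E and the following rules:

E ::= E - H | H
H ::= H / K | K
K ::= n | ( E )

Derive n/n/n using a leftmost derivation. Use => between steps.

E => H   [E ::= H]
H => H/K   [H ::= H / K]
H/K => H/K/K   [H ::= H / K]
H/K/K => K/K/K   [H ::= K]
K/K/K => n/K/K   [K ::= n]
n/K/K => n/n/K   [K ::= n]
n/n/K => n/n/n   [K ::= n]

E => H => H/K => H/K/K => K/K/K => n/K/K => n/n/K => n/n/n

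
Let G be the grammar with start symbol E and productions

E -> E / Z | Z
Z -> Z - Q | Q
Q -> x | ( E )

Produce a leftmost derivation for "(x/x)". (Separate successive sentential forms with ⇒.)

E ⇒ Z ⇒ Q ⇒ (E) ⇒ (E/Z) ⇒ (Z/Z) ⇒ (Q/Z) ⇒ (x/Z) ⇒ (x/Q) ⇒ (x/x)

E ⇒ Z   [E -> Z]
Z ⇒ Q   [Z -> Q]
Q ⇒ (E)   [Q -> ( E )]
(E) ⇒ (E/Z)   [E -> E / Z]
(E/Z) ⇒ (Z/Z)   [E -> Z]
(Z/Z) ⇒ (Q/Z)   [Z -> Q]
(Q/Z) ⇒ (x/Z)   [Q -> x]
(x/Z) ⇒ (x/Q)   [Z -> Q]
(x/Q) ⇒ (x/x)   [Q -> x]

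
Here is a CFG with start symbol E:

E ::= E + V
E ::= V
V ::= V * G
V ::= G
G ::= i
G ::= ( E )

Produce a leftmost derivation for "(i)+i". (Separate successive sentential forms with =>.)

E=>E+V=>V+V=>G+V=>(E)+V=>(V)+V=>(G)+V=>(i)+V=>(i)+G=>(i)+i

E => E+V   [E ::= E + V]
E+V => V+V   [E ::= V]
V+V => G+V   [V ::= G]
G+V => (E)+V   [G ::= ( E )]
(E)+V => (V)+V   [E ::= V]
(V)+V => (G)+V   [V ::= G]
(G)+V => (i)+V   [G ::= i]
(i)+V => (i)+G   [V ::= G]
(i)+G => (i)+i   [G ::= i]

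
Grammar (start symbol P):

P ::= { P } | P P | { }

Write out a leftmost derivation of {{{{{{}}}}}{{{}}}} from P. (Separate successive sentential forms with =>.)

P => {P} => {PP} => {{P}P} => {{{P}}P} => {{{{P}}}P} => {{{{{P}}}}P} => {{{{{{}}}}}P} => {{{{{{}}}}}{P}} => {{{{{{}}}}}{{P}}} => {{{{{{}}}}}{{{}}}}

P => {P}   [P ::= { P }]
{P} => {PP}   [P ::= P P]
{PP} => {{P}P}   [P ::= { P }]
{{P}P} => {{{P}}P}   [P ::= { P }]
{{{P}}P} => {{{{P}}}P}   [P ::= { P }]
{{{{P}}}P} => {{{{{P}}}}P}   [P ::= { P }]
{{{{{P}}}}P} => {{{{{{}}}}}P}   [P ::= { }]
{{{{{{}}}}}P} => {{{{{{}}}}}{P}}   [P ::= { P }]
{{{{{{}}}}}{P}} => {{{{{{}}}}}{{P}}}   [P ::= { P }]
{{{{{{}}}}}{{P}}} => {{{{{{}}}}}{{{}}}}   [P ::= { }]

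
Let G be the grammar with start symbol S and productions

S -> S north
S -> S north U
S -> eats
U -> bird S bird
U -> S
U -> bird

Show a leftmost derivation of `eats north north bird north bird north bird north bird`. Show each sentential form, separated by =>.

S => S north U   [S -> S north U]
S north U => S north U north U   [S -> S north U]
S north U north U => S north U north U north U   [S -> S north U]
S north U north U north U => S north U north U north U north U   [S -> S north U]
S north U north U north U north U => S north north U north U north U north U   [S -> S north]
S north north U north U north U north U => eats north north U north U north U north U   [S -> eats]
eats north north U north U north U north U => eats north north bird north U north U north U   [U -> bird]
eats north north bird north U north U north U => eats north north bird north bird north U north U   [U -> bird]
eats north north bird north bird north U north U => eats north north bird north bird north bird north U   [U -> bird]
eats north north bird north bird north bird north U => eats north north bird north bird north bird north bird   [U -> bird]

S => S north U => S north U north U => S north U north U north U => S north U north U north U north U => S north north U north U north U north U => eats north north U north U north U north U => eats north north bird north U north U north U => eats north north bird north bird north U north U => eats north north bird north bird north bird north U => eats north north bird north bird north bird north bird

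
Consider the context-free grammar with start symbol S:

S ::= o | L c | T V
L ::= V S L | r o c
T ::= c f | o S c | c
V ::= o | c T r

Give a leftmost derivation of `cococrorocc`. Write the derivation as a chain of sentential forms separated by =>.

S => Lc => VSLc => cTrSLc => coScrSLc => coTVcrSLc => cocVcrSLc => cococrSLc => cococroLc => cococrorocc

S => Lc   [S ::= L c]
Lc => VSLc   [L ::= V S L]
VSLc => cTrSLc   [V ::= c T r]
cTrSLc => coScrSLc   [T ::= o S c]
coScrSLc => coTVcrSLc   [S ::= T V]
coTVcrSLc => cocVcrSLc   [T ::= c]
cocVcrSLc => cococrSLc   [V ::= o]
cococrSLc => cococroLc   [S ::= o]
cococroLc => cococrorocc   [L ::= r o c]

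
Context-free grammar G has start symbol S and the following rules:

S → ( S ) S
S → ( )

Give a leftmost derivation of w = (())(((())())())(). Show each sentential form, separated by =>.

S=>(S)S=>(())S=>(())(S)S=>(())((S)S)S=>(())(((S)S)S)S=>(())(((())S)S)S=>(())(((())())S)S=>(())(((())())())S=>(())(((())())())()

S => (S)S   [S → ( S ) S]
(S)S => (())S   [S → ( )]
(())S => (())(S)S   [S → ( S ) S]
(())(S)S => (())((S)S)S   [S → ( S ) S]
(())((S)S)S => (())(((S)S)S)S   [S → ( S ) S]
(())(((S)S)S)S => (())(((())S)S)S   [S → ( )]
(())(((())S)S)S => (())(((())())S)S   [S → ( )]
(())(((())())S)S => (())(((())())())S   [S → ( )]
(())(((())())())S => (())(((())())())()   [S → ( )]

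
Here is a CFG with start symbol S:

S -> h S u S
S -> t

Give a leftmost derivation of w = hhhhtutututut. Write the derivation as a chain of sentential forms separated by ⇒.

S ⇒ hSuS ⇒ hhSuSuS ⇒ hhhSuSuSuS ⇒ hhhhSuSuSuSuS ⇒ hhhhtuSuSuSuS ⇒ hhhhtutuSuSuS ⇒ hhhhtututuSuS ⇒ hhhhtutututuS ⇒ hhhhtutututut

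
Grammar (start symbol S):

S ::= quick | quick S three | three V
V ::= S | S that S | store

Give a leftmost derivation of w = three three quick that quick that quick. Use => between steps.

S => three V => three S that S => three three V that S => three three S that S that S => three three quick that S that S => three three quick that quick that S => three three quick that quick that quick

S => three V   [S ::= three V]
three V => three S that S   [V ::= S that S]
three S that S => three three V that S   [S ::= three V]
three three V that S => three three S that S that S   [V ::= S that S]
three three S that S that S => three three quick that S that S   [S ::= quick]
three three quick that S that S => three three quick that quick that S   [S ::= quick]
three three quick that quick that S => three three quick that quick that quick   [S ::= quick]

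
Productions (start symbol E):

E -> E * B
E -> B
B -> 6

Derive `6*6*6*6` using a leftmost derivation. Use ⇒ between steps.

E ⇒ E*B ⇒ E*B*B ⇒ E*B*B*B ⇒ B*B*B*B ⇒ 6*B*B*B ⇒ 6*6*B*B ⇒ 6*6*6*B ⇒ 6*6*6*6

E ⇒ E*B   [E -> E * B]
E*B ⇒ E*B*B   [E -> E * B]
E*B*B ⇒ E*B*B*B   [E -> E * B]
E*B*B*B ⇒ B*B*B*B   [E -> B]
B*B*B*B ⇒ 6*B*B*B   [B -> 6]
6*B*B*B ⇒ 6*6*B*B   [B -> 6]
6*6*B*B ⇒ 6*6*6*B   [B -> 6]
6*6*6*B ⇒ 6*6*6*6   [B -> 6]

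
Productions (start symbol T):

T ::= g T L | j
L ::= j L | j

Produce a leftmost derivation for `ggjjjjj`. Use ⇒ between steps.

T ⇒ gTL ⇒ ggTLL ⇒ ggjLL ⇒ ggjjL ⇒ ggjjjL ⇒ ggjjjjL ⇒ ggjjjjj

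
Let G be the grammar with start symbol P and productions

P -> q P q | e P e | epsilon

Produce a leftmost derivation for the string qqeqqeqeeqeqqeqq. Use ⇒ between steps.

P ⇒ qPq ⇒ qqPqq ⇒ qqePeqq ⇒ qqeqPqeqq ⇒ qqeqqPqqeqq ⇒ qqeqqePeqqeqq ⇒ qqeqqeqPqeqqeqq ⇒ qqeqqeqePeqeqqeqq ⇒ qqeqqeqeeqeqqeqq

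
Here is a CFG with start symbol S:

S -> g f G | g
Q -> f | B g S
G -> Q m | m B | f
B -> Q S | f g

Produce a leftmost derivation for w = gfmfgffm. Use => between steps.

S => gfG   [S -> g f G]
gfG => gfmB   [G -> m B]
gfmB => gfmQS   [B -> Q S]
gfmQS => gfmfS   [Q -> f]
gfmfS => gfmfgfG   [S -> g f G]
gfmfgfG => gfmfgfQm   [G -> Q m]
gfmfgfQm => gfmfgffm   [Q -> f]

S => gfG => gfmB => gfmQS => gfmfS => gfmfgfG => gfmfgfQm => gfmfgffm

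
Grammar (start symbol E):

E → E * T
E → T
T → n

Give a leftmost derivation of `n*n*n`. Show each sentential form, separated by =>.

E => E*T => E*T*T => T*T*T => n*T*T => n*n*T => n*n*n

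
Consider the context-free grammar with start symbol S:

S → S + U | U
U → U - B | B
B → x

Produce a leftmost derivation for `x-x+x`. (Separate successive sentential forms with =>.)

S => S+U => U+U => U-B+U => B-B+U => x-B+U => x-x+U => x-x+B => x-x+x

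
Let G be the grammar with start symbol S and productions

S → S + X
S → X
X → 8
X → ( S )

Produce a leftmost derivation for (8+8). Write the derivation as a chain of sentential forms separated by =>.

S=>X=>(S)=>(S+X)=>(X+X)=>(8+X)=>(8+8)

S => X   [S → X]
X => (S)   [X → ( S )]
(S) => (S+X)   [S → S + X]
(S+X) => (X+X)   [S → X]
(X+X) => (8+X)   [X → 8]
(8+X) => (8+8)   [X → 8]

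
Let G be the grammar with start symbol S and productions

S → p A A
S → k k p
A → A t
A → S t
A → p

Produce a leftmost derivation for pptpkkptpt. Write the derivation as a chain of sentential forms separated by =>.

S => pAA   [S → p A A]
pAA => pAtA   [A → A t]
pAtA => pptA   [A → p]
pptA => pptSt   [A → S t]
pptSt => pptpAAt   [S → p A A]
pptpAAt => pptpStAt   [A → S t]
pptpStAt => pptpkkptAt   [S → k k p]
pptpkkptAt => pptpkkptpt   [A → p]

S => pAA => pAtA => pptA => pptSt => pptpAAt => pptpStAt => pptpkkptAt => pptpkkptpt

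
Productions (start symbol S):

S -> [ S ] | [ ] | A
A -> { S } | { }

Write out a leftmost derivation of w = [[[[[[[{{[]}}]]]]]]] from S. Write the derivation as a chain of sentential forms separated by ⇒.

S⇒[S]⇒[[S]]⇒[[[S]]]⇒[[[[S]]]]⇒[[[[[S]]]]]⇒[[[[[[S]]]]]]⇒[[[[[[[S]]]]]]]⇒[[[[[[[A]]]]]]]⇒[[[[[[[{S}]]]]]]]⇒[[[[[[[{A}]]]]]]]⇒[[[[[[[{{S}}]]]]]]]⇒[[[[[[[{{[]}}]]]]]]]

S ⇒ [S]   [S -> [ S ]]
[S] ⇒ [[S]]   [S -> [ S ]]
[[S]] ⇒ [[[S]]]   [S -> [ S ]]
[[[S]]] ⇒ [[[[S]]]]   [S -> [ S ]]
[[[[S]]]] ⇒ [[[[[S]]]]]   [S -> [ S ]]
[[[[[S]]]]] ⇒ [[[[[[S]]]]]]   [S -> [ S ]]
[[[[[[S]]]]]] ⇒ [[[[[[[S]]]]]]]   [S -> [ S ]]
[[[[[[[S]]]]]]] ⇒ [[[[[[[A]]]]]]]   [S -> A]
[[[[[[[A]]]]]]] ⇒ [[[[[[[{S}]]]]]]]   [A -> { S }]
[[[[[[[{S}]]]]]]] ⇒ [[[[[[[{A}]]]]]]]   [S -> A]
[[[[[[[{A}]]]]]]] ⇒ [[[[[[[{{S}}]]]]]]]   [A -> { S }]
[[[[[[[{{S}}]]]]]]] ⇒ [[[[[[[{{[]}}]]]]]]]   [S -> [ ]]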